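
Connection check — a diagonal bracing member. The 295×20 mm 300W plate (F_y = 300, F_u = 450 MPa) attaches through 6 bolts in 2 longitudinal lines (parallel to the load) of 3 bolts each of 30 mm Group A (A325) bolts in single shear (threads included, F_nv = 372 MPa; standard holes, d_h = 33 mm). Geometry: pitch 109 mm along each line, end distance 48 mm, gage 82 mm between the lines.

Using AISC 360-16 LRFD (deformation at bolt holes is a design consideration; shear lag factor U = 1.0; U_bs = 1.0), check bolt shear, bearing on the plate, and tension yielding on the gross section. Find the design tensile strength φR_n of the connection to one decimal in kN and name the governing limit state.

1183.3 kN (bolt shear governs)

Bolt shear: A_b = π(30)²/4 = 706.86 mm². φR_n = 0.75 × 372 × 706.86 × 6 × 1 = 1183.3 kN.
Bearing (20 mm plate, F_u = 450 MPa): end bolts L_c = 48 − 33/2 = 31.5, R_n = min(1.2×31.5×20×450, 2.4×30×20×450) = 340.2 kN/bolt; interior L_c = 109 − 33 = 76, R_n = 648 kN/bolt. φR_n = 0.75 × (2×340.2 + 4×648) = 2454.3 kN.
Tension yield (gross): A_g = 295×20 = 5900 mm². φR_n = 0.90 × 300 × 5900 = 1593.0 kN.
Governing: min(1183.3, 2454.3, 1593.0) = 1183.3 kN → bolt shear.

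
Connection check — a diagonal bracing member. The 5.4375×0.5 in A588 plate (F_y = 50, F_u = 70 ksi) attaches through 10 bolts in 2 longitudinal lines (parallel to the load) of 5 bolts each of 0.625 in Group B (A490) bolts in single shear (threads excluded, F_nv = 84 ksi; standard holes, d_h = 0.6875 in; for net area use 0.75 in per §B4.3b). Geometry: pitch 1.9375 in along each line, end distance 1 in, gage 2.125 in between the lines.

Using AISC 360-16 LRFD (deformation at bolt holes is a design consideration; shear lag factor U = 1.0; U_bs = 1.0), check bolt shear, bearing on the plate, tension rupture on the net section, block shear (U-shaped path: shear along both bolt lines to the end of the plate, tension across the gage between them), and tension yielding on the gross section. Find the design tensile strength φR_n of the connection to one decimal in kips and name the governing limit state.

103.4 kips (net-section rupture governs)

Bolt shear: A_b = π(0.625)²/4 = 0.3068 in². φR_n = 0.75 × 84 × 0.3068 × 10 × 1 = 193.3 kips.
Bearing (0.5 in plate, F_u = 70 ksi): end bolts L_c = 1 − 0.6875/2 = 0.65625, R_n = min(1.2×0.65625×0.5×70, 2.4×0.625×0.5×70) = 27.563 kips/bolt; interior L_c = 1.9375 − 0.6875 = 1.25, R_n = 52.5 kips/bolt. φR_n = 0.75 × (2×27.563 + 8×52.5) = 356.3 kips.
Tension rupture (net): A_n = (5.4375 − 2×0.75)×0.5 = 1.9688 in² (U = 1.0, A_e = A_n). φR_n = 0.75 × 70 × 1.9688 = 103.4 kips.
Block shear: shear path 2×[1+4×1.9375] = 2×8.75 in, A_gv = 8.75, A_nv = 2×(8.75 − 4.5×0.75)×0.5 = 5.375 in²; tension across gage: (2.125 − 1×0.75)×0.5 = 0.6875 in². R_n = min(0.6×70×5.375, 0.6×50×8.75) + 1.0×70×0.6875 = min(225.75, 262.5) + 48.125 = 273.88 kips. φR_n = 0.75 × 273.88 = 205.4 kips.
Tension yield (gross): A_g = 5.4375×0.5 = 2.7188 in². φR_n = 0.90 × 50 × 2.7188 = 122.3 kips.
Governing: min(193.3, 356.3, 103.4, 205.4, 122.3) = 103.4 kips → net-section rupture.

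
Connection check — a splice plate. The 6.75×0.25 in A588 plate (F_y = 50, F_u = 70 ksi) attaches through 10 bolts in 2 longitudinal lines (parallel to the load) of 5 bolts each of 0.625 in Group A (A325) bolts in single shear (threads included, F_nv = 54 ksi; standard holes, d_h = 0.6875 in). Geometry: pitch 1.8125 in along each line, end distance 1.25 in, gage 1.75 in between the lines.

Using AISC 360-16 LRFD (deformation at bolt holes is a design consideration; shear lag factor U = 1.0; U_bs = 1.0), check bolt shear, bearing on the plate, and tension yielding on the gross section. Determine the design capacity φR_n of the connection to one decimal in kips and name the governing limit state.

Bolt shear: A_b = π(0.625)²/4 = 0.3068 in². φR_n = 0.75 × 54 × 0.3068 × 10 × 1 = 124.3 kips.
Bearing (0.25 in plate, F_u = 70 ksi): end bolts L_c = 1.25 − 0.6875/2 = 0.90625, R_n = min(1.2×0.90625×0.25×70, 2.4×0.625×0.25×70) = 19.031 kips/bolt; interior L_c = 1.8125 − 0.6875 = 1.125, R_n = 23.625 kips/bolt. φR_n = 0.75 × (2×19.031 + 8×23.625) = 170.3 kips.
Tension yield (gross): A_g = 6.75×0.25 = 1.6875 in². φR_n = 0.90 × 50 × 1.6875 = 75.9 kips.
Governing: min(124.3, 170.3, 75.9) = 75.9 kips → gross-section yield.

75.9 kips (gross-section yield governs)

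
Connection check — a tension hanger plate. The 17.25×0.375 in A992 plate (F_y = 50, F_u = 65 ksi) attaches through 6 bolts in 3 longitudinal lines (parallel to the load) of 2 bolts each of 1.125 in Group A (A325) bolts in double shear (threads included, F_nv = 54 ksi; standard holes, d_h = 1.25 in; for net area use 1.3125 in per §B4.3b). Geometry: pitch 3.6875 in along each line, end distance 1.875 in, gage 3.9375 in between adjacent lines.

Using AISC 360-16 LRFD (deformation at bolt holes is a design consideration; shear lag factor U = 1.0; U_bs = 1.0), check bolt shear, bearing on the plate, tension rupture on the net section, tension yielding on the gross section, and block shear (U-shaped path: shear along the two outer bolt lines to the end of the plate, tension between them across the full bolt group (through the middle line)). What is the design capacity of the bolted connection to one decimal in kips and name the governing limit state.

Bolt shear: A_b = π(1.125)²/4 = 0.99402 in². φR_n = 0.75 × 54 × 0.99402 × 6 × 2 = 483.1 kips.
Bearing (0.375 in plate, F_u = 65 ksi): end bolts L_c = 1.875 − 1.25/2 = 1.25, R_n = min(1.2×1.25×0.375×65, 2.4×1.125×0.375×65) = 36.563 kips/bolt; interior L_c = 3.6875 − 1.25 = 2.4375, R_n = 65.813 kips/bolt. φR_n = 0.75 × (3×36.563 + 3×65.813) = 230.3 kips.
Tension rupture (net): A_n = (17.25 − 3×1.3125)×0.375 = 4.9922 in² (U = 1.0, A_e = A_n). φR_n = 0.75 × 65 × 4.9922 = 243.4 kips.
Tension yield (gross): A_g = 17.25×0.375 = 6.4688 in². φR_n = 0.90 × 50 × 6.4688 = 291.1 kips.
Block shear: shear path 2×[1.875+1×3.6875] = 2×5.5625 in, A_gv = 4.1719, A_nv = 2×(5.5625 − 1.5×1.3125)×0.375 = 2.6953 in²; tension across gage: (7.875 − 2×1.3125)×0.375 = 1.9688 in². R_n = min(0.6×65×2.6953, 0.6×50×4.1719) + 1.0×65×1.9688 = min(105.12, 125.16) + 127.97 = 233.09 kips. φR_n = 0.75 × 233.09 = 174.8 kips.
Governing: min(483.1, 230.3, 243.4, 291.1, 174.8) = 174.8 kips → block shear.

174.8 kips (block shear governs)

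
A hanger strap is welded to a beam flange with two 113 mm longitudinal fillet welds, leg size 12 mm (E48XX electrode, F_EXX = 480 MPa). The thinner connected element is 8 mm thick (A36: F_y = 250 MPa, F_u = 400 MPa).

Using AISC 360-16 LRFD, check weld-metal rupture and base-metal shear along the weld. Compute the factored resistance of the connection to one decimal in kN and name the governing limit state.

Weld metal: throat = 0.707×12 = 8.484 mm, L = 2×113 = 226 mm. φR_n = 0.75 × 0.6 × 480 × 8.484 × 226 = 414.2 kN.
Base metal shear (8 mm plate): yield φR_n = 1.0×0.6×250×8×226 = 271.2 kN; rupture φR_n = 0.75×0.6×400×8×226 = 325.4 kN; take 271.2 kN (yield).
Governing: min(414.2, 271.2) = 271.2 kN → base-metal shear.

271.2 kN (base-metal shear governs)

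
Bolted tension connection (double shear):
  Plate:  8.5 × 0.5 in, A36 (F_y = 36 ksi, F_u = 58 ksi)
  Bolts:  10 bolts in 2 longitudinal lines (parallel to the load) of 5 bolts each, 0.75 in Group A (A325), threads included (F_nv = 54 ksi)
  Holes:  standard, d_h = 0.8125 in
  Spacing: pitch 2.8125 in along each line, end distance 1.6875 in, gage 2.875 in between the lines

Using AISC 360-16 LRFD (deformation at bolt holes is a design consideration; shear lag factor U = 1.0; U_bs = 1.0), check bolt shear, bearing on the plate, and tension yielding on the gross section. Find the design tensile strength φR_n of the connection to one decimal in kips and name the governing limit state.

Bolt shear: A_b = π(0.75)²/4 = 0.44179 in². φR_n = 0.75 × 54 × 0.44179 × 10 × 2 = 357.8 kips.
Bearing (0.5 in plate, F_u = 58 ksi): end bolts L_c = 1.6875 − 0.8125/2 = 1.28125, R_n = min(1.2×1.28125×0.5×58, 2.4×0.75×0.5×58) = 44.588 kips/bolt; interior L_c = 2.8125 − 0.8125 = 2, R_n = 52.2 kips/bolt. φR_n = 0.75 × (2×44.588 + 8×52.2) = 380.1 kips.
Tension yield (gross): A_g = 8.5×0.5 = 4.25 in². φR_n = 0.90 × 36 × 4.25 = 137.7 kips.
Governing: min(357.8, 380.1, 137.7) = 137.7 kips → gross-section yield.

137.7 kips (gross-section yield governs)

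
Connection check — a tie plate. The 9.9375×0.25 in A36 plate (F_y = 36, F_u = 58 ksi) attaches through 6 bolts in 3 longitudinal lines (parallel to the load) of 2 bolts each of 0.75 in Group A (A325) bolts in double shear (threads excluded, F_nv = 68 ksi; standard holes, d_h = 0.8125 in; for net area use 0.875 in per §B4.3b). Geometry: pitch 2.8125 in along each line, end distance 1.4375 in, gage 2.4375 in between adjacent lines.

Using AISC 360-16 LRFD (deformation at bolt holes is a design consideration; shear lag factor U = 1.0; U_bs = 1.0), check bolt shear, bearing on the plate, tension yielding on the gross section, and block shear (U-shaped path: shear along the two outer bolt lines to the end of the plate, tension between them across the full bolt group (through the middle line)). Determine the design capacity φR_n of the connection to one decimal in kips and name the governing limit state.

Bolt shear: A_b = π(0.75)²/4 = 0.44179 in². φR_n = 0.75 × 68 × 0.44179 × 6 × 2 = 270.4 kips.
Bearing (0.25 in plate, F_u = 58 ksi): end bolts L_c = 1.4375 − 0.8125/2 = 1.03125, R_n = min(1.2×1.03125×0.25×58, 2.4×0.75×0.25×58) = 17.944 kips/bolt; interior L_c = 2.8125 − 0.8125 = 2, R_n = 26.1 kips/bolt. φR_n = 0.75 × (3×17.944 + 3×26.1) = 99.1 kips.
Tension yield (gross): A_g = 9.9375×0.25 = 2.4844 in². φR_n = 0.90 × 36 × 2.4844 = 80.5 kips.
Block shear: shear path 2×[1.4375+1×2.8125] = 2×4.25 in, A_gv = 2.125, A_nv = 2×(4.25 − 1.5×0.875)×0.25 = 1.4688 in²; tension across gage: (4.875 − 2×0.875)×0.25 = 0.78125 in². R_n = min(0.6×58×1.4688, 0.6×36×2.125) + 1.0×58×0.78125 = min(51.114, 45.9) + 45.313 = 91.213 kips. φR_n = 0.75 × 91.213 = 68.4 kips.
Governing: min(270.4, 99.1, 80.5, 68.4) = 68.4 kips → block shear.

68.4 kips (block shear governs)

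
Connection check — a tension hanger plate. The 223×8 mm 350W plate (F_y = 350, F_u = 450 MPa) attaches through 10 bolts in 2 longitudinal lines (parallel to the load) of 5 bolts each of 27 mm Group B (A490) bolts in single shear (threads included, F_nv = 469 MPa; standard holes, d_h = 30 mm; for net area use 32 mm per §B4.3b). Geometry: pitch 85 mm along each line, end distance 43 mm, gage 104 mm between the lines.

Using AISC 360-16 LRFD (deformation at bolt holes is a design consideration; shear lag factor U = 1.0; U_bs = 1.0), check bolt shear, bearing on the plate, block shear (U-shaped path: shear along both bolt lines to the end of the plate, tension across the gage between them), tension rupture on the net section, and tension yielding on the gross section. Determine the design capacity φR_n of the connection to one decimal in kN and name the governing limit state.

429.3 kN (net-section rupture governs)

Bolt shear: A_b = π(27)²/4 = 572.56 mm². φR_n = 0.75 × 469 × 572.56 × 10 × 1 = 2014.0 kN.
Bearing (8 mm plate, F_u = 450 MPa): end bolts L_c = 43 − 30/2 = 28, R_n = min(1.2×28×8×450, 2.4×27×8×450) = 120.96 kN/bolt; interior L_c = 85 − 30 = 55, R_n = 233.28 kN/bolt. φR_n = 0.75 × (2×120.96 + 8×233.28) = 1581.1 kN.
Block shear: shear path 2×[43+4×85] = 2×383 mm, A_gv = 6128, A_nv = 2×(383 − 4.5×32)×8 = 3824 mm²; tension across gage: (104 − 1×32)×8 = 576 mm². R_n = min(0.6×450×3824, 0.6×350×6128) + 1.0×450×576 = min(1032.5, 1286.9) + 259.2 = 1291.7 kN. φR_n = 0.75 × 1291.7 = 968.8 kN.
Tension rupture (net): A_n = (223 − 2×32)×8 = 1272 mm² (U = 1.0, A_e = A_n). φR_n = 0.75 × 450 × 1272 = 429.3 kN.
Tension yield (gross): A_g = 223×8 = 1784 mm². φR_n = 0.90 × 350 × 1784 = 562.0 kN.
Governing: min(2014.0, 1581.1, 968.8, 429.3, 562.0) = 429.3 kN → net-section rupture.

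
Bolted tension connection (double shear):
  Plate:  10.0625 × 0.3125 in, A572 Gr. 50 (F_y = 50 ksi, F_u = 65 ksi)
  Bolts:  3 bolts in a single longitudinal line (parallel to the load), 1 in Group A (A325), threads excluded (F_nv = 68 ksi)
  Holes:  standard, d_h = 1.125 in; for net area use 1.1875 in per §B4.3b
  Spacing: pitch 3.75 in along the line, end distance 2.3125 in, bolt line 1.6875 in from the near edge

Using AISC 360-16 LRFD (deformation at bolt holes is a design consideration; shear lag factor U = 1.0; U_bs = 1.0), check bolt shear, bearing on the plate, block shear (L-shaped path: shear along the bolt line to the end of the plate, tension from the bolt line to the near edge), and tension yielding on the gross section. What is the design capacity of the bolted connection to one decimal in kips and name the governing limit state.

Bolt shear: A_b = π(1)²/4 = 0.7854 in². φR_n = 0.75 × 68 × 0.7854 × 3 × 2 = 240.3 kips.
Bearing (0.3125 in plate, F_u = 65 ksi): end bolts L_c = 2.3125 − 1.125/2 = 1.75, R_n = min(1.2×1.75×0.3125×65, 2.4×1×0.3125×65) = 42.656 kips/bolt; interior L_c = 3.75 − 1.125 = 2.625, R_n = 48.75 kips/bolt. φR_n = 0.75 × (1×42.656 + 2×48.75) = 105.1 kips.
Block shear: shear path 1×[2.3125+2×3.75] = 1×9.8125 in, A_gv = 3.0664, A_nv = 1×(9.8125 − 2.5×1.1875)×0.3125 = 2.1387 in²; tension to near edge: (1.6875 − 0.5×1.1875)×0.3125 = 0.3418 in². R_n = min(0.6×65×2.1387, 0.6×50×3.0664) + 1.0×65×0.3418 = min(83.409, 91.992) + 22.217 = 105.63 kips. φR_n = 0.75 × 105.63 = 79.2 kips.
Tension yield (gross): A_g = 10.0625×0.3125 = 3.1445 in². φR_n = 0.90 × 50 × 3.1445 = 141.5 kips.
Governing: min(240.3, 105.1, 79.2, 141.5) = 79.2 kips → block shear.

79.2 kips (block shear governs)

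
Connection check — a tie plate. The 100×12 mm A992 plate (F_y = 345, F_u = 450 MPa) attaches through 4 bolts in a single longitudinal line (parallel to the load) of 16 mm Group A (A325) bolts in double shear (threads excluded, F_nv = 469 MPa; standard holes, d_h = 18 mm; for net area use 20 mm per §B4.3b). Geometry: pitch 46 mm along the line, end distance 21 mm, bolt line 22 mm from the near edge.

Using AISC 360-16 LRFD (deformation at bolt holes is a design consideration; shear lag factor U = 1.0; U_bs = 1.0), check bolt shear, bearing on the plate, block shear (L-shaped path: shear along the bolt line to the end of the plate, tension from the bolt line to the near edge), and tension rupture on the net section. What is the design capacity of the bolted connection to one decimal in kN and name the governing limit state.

264.9 kN (block shear governs)

Bolt shear: A_b = π(16)²/4 = 201.06 mm². φR_n = 0.75 × 469 × 201.06 × 4 × 2 = 565.8 kN.
Bearing (12 mm plate, F_u = 450 MPa): end bolts L_c = 21 − 18/2 = 12, R_n = min(1.2×12×12×450, 2.4×16×12×450) = 77.76 kN/bolt; interior L_c = 46 − 18 = 28, R_n = 181.44 kN/bolt. φR_n = 0.75 × (1×77.76 + 3×181.44) = 466.6 kN.
Block shear: shear path 1×[21+3×46] = 1×159 mm, A_gv = 1908, A_nv = 1×(159 − 3.5×20)×12 = 1068 mm²; tension to near edge: (22 − 0.5×20)×12 = 144 mm². R_n = min(0.6×450×1068, 0.6×345×1908) + 1.0×450×144 = min(288.36, 394.96) + 64.8 = 353.16 kN. φR_n = 0.75 × 353.16 = 264.9 kN.
Tension rupture (net): A_n = (100 − 1×20)×12 = 960 mm² (U = 1.0, A_e = A_n). φR_n = 0.75 × 450 × 960 = 324.0 kN.
Governing: min(565.8, 466.6, 264.9, 324.0) = 264.9 kN → block shear.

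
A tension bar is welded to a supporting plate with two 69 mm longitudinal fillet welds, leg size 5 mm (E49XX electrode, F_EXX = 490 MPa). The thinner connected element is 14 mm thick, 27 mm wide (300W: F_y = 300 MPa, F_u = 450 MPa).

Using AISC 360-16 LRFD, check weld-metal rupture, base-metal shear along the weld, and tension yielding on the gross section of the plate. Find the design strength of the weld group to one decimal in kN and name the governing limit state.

102.1 kN (gross-section yield governs)

Weld metal: throat = 0.707×5 = 3.535 mm, L = 2×69 = 138 mm. φR_n = 0.75 × 0.6 × 490 × 3.535 × 138 = 107.6 kN.
Base metal shear (14 mm plate): yield φR_n = 1.0×0.6×300×14×138 = 347.8 kN; rupture φR_n = 0.75×0.6×450×14×138 = 391.2 kN; take 347.8 kN (yield).
Tension yield (gross): A_g = 27×14 = 378 mm². φR_n = 0.90 × 300 × 378 = 102.1 kN.
Governing: min(107.6, 347.8, 102.1) = 102.1 kN → gross-section yield.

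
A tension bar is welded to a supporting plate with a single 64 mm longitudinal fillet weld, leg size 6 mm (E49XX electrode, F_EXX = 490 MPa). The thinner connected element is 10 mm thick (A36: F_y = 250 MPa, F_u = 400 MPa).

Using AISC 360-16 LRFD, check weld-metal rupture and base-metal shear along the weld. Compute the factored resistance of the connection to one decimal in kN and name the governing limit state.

Weld metal: throat = 0.707×6 = 4.242 mm, L = 64 mm. φR_n = 0.75 × 0.6 × 490 × 4.242 × 64 = 59.9 kN.
Base metal shear (10 mm plate): yield φR_n = 1.0×0.6×250×10×64 = 96.0 kN; rupture φR_n = 0.75×0.6×400×10×64 = 115.2 kN; take 96.0 kN (yield).
Governing: min(59.9, 96.0) = 59.9 kN → weld metal.

59.9 kN (weld metal governs)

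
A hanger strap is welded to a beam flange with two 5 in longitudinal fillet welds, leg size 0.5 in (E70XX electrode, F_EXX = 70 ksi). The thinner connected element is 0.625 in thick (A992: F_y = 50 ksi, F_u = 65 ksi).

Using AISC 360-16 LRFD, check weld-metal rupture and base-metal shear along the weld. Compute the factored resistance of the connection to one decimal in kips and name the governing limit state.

111.4 kips (weld metal governs)

Weld metal: throat = 0.707×0.5 = 0.3535 in, L = 2×5 = 10 in. φR_n = 0.75 × 0.6 × 70 × 0.3535 × 10 = 111.4 kips.
Base metal shear (0.625 in plate): yield φR_n = 1.0×0.6×50×0.625×10 = 187.5 kips; rupture φR_n = 0.75×0.6×65×0.625×10 = 182.8 kips; take 182.8 kips (rupture).
Governing: min(111.4, 182.8) = 111.4 kips → weld metal.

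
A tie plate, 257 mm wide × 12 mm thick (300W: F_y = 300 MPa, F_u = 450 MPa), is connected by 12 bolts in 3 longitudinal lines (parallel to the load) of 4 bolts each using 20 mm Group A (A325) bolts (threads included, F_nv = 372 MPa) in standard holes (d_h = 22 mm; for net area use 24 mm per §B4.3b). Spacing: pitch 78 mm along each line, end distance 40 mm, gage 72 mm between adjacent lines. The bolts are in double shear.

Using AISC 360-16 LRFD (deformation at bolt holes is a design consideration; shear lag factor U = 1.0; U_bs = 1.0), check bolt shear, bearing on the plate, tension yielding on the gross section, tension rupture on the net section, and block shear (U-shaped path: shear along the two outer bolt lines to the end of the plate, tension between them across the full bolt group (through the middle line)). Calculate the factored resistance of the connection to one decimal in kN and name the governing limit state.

749.3 kN (net-section rupture governs)

Bolt shear: A_b = π(20)²/4 = 314.16 mm². φR_n = 0.75 × 372 × 314.16 × 12 × 2 = 2103.6 kN.
Bearing (12 mm plate, F_u = 450 MPa): end bolts L_c = 40 − 22/2 = 29, R_n = min(1.2×29×12×450, 2.4×20×12×450) = 187.92 kN/bolt; interior L_c = 78 − 22 = 56, R_n = 259.2 kN/bolt. φR_n = 0.75 × (3×187.92 + 9×259.2) = 2172.4 kN.
Tension yield (gross): A_g = 257×12 = 3084 mm². φR_n = 0.90 × 300 × 3084 = 832.7 kN.
Tension rupture (net): A_n = (257 − 3×24)×12 = 2220 mm² (U = 1.0, A_e = A_n). φR_n = 0.75 × 450 × 2220 = 749.3 kN.
Block shear: shear path 2×[40+3×78] = 2×274 mm, A_gv = 6576, A_nv = 2×(274 − 3.5×24)×12 = 4560 mm²; tension across gage: (144 − 2×24)×12 = 1152 mm². R_n = min(0.6×450×4560, 0.6×300×6576) + 1.0×450×1152 = min(1231.2, 1183.7) + 518.4 = 1702.1 kN. φR_n = 0.75 × 1702.1 = 1276.6 kN.
Governing: min(2103.6, 2172.4, 832.7, 749.3, 1276.6) = 749.3 kN → net-section rupture.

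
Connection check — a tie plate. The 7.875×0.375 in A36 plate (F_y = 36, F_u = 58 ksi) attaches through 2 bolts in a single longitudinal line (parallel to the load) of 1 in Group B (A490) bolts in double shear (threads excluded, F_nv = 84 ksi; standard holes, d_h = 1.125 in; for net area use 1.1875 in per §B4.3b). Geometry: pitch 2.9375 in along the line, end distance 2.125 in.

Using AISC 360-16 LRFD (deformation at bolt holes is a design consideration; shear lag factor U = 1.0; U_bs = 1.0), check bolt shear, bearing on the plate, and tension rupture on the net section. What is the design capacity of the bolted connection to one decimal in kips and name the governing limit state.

Bolt shear: A_b = π(1)²/4 = 0.7854 in². φR_n = 0.75 × 84 × 0.7854 × 2 × 2 = 197.9 kips.
Bearing (0.375 in plate, F_u = 58 ksi): end bolts L_c = 2.125 − 1.125/2 = 1.5625, R_n = min(1.2×1.5625×0.375×58, 2.4×1×0.375×58) = 40.781 kips/bolt; interior L_c = 2.9375 − 1.125 = 1.8125, R_n = 47.306 kips/bolt. φR_n = 0.75 × (1×40.781 + 1×47.306) = 66.1 kips.
Tension rupture (net): A_n = (7.875 − 1×1.1875)×0.375 = 2.5078 in² (U = 1.0, A_e = A_n). φR_n = 0.75 × 58 × 2.5078 = 109.1 kips.
Governing: min(197.9, 66.1, 109.1) = 66.1 kips → bearing.

66.1 kips (bearing governs)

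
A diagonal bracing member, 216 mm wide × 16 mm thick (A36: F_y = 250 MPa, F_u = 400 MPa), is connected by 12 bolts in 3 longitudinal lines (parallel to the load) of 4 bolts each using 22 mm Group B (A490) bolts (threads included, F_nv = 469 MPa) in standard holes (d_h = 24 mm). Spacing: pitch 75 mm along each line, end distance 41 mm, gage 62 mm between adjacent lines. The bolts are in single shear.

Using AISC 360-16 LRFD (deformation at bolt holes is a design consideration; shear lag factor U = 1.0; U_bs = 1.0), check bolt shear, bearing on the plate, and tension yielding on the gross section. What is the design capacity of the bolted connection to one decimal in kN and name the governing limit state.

777.6 kN (gross-section yield governs)

Bolt shear: A_b = π(22)²/4 = 380.13 mm². φR_n = 0.75 × 469 × 380.13 × 12 × 1 = 1604.5 kN.
Bearing (16 mm plate, F_u = 400 MPa): end bolts L_c = 41 − 24/2 = 29, R_n = min(1.2×29×16×400, 2.4×22×16×400) = 222.72 kN/bolt; interior L_c = 75 − 24 = 51, R_n = 337.92 kN/bolt. φR_n = 0.75 × (3×222.72 + 9×337.92) = 2782.1 kN.
Tension yield (gross): A_g = 216×16 = 3456 mm². φR_n = 0.90 × 250 × 3456 = 777.6 kN.
Governing: min(1604.5, 2782.1, 777.6) = 777.6 kN → gross-section yield.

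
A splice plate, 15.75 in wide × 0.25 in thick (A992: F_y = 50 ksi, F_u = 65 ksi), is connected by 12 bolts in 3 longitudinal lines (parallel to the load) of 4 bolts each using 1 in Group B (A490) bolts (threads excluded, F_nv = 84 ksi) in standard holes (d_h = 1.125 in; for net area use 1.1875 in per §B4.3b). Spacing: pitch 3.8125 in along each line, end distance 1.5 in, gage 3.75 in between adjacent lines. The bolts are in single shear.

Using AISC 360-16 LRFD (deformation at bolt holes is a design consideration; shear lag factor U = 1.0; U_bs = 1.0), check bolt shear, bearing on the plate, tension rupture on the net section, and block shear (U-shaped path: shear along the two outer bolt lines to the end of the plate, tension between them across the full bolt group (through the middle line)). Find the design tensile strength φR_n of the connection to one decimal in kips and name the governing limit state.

Bolt shear: A_b = π(1)²/4 = 0.7854 in². φR_n = 0.75 × 84 × 0.7854 × 12 × 1 = 593.8 kips.
Bearing (0.25 in plate, F_u = 65 ksi): end bolts L_c = 1.5 − 1.125/2 = 0.9375, R_n = min(1.2×0.9375×0.25×65, 2.4×1×0.25×65) = 18.281 kips/bolt; interior L_c = 3.8125 − 1.125 = 2.6875, R_n = 39 kips/bolt. φR_n = 0.75 × (3×18.281 + 9×39) = 304.4 kips.
Tension rupture (net): A_n = (15.75 − 3×1.1875)×0.25 = 3.0469 in² (U = 1.0, A_e = A_n). φR_n = 0.75 × 65 × 3.0469 = 148.5 kips.
Block shear: shear path 2×[1.5+3×3.8125] = 2×12.9375 in, A_gv = 6.4688, A_nv = 2×(12.9375 − 3.5×1.1875)×0.25 = 4.3906 in²; tension across gage: (7.5 − 2×1.1875)×0.25 = 1.2813 in². R_n = min(0.6×65×4.3906, 0.6×50×6.4688) + 1.0×65×1.2813 = min(171.23, 194.06) + 83.285 = 254.52 kips. φR_n = 0.75 × 254.52 = 190.9 kips.
Governing: min(593.8, 304.4, 148.5, 190.9) = 148.5 kips → net-section rupture.

148.5 kips (net-section rupture governs)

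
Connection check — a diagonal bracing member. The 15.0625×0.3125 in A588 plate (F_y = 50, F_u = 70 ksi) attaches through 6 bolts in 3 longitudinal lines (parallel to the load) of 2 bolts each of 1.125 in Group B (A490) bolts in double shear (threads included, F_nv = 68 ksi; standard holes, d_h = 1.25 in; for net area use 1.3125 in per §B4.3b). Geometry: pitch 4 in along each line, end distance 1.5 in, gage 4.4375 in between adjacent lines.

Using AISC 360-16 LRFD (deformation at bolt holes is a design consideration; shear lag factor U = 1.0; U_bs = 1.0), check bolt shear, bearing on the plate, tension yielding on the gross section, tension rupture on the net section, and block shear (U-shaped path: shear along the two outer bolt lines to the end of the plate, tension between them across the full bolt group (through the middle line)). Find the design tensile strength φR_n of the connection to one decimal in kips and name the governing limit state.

172.1 kips (block shear governs)

Bolt shear: A_b = π(1.125)²/4 = 0.99402 in². φR_n = 0.75 × 68 × 0.99402 × 6 × 2 = 608.3 kips.
Bearing (0.3125 in plate, F_u = 70 ksi): end bolts L_c = 1.5 − 1.25/2 = 0.875, R_n = min(1.2×0.875×0.3125×70, 2.4×1.125×0.3125×70) = 22.969 kips/bolt; interior L_c = 4 − 1.25 = 2.75, R_n = 59.063 kips/bolt. φR_n = 0.75 × (3×22.969 + 3×59.063) = 184.6 kips.
Tension yield (gross): A_g = 15.0625×0.3125 = 4.707 in². φR_n = 0.90 × 50 × 4.707 = 211.8 kips.
Tension rupture (net): A_n = (15.0625 − 3×1.3125)×0.3125 = 3.4766 in² (U = 1.0, A_e = A_n). φR_n = 0.75 × 70 × 3.4766 = 182.5 kips.
Block shear: shear path 2×[1.5+1×4] = 2×5.5 in, A_gv = 3.4375, A_nv = 2×(5.5 − 1.5×1.3125)×0.3125 = 2.207 in²; tension across gage: (8.875 − 2×1.3125)×0.3125 = 1.9531 in². R_n = min(0.6×70×2.207, 0.6×50×3.4375) + 1.0×70×1.9531 = min(92.694, 103.13) + 136.72 = 229.41 kips. φR_n = 0.75 × 229.41 = 172.1 kips.
Governing: min(608.3, 184.6, 211.8, 182.5, 172.1) = 172.1 kips → block shear.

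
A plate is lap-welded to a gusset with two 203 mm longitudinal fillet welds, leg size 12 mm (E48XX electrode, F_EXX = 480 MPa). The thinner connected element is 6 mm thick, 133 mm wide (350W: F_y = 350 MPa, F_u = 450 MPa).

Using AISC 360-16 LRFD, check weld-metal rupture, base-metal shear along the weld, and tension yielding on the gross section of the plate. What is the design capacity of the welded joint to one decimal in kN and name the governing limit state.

251.4 kN (gross-section yield governs)

Weld metal: throat = 0.707×12 = 8.484 mm, L = 2×203 = 406 mm. φR_n = 0.75 × 0.6 × 480 × 8.484 × 406 = 744.0 kN.
Base metal shear (6 mm plate): yield φR_n = 1.0×0.6×350×6×406 = 511.6 kN; rupture φR_n = 0.75×0.6×450×6×406 = 493.3 kN; take 493.3 kN (rupture).
Tension yield (gross): A_g = 133×6 = 798 mm². φR_n = 0.90 × 350 × 798 = 251.4 kN.
Governing: min(744.0, 493.3, 251.4) = 251.4 kN → gross-section yield.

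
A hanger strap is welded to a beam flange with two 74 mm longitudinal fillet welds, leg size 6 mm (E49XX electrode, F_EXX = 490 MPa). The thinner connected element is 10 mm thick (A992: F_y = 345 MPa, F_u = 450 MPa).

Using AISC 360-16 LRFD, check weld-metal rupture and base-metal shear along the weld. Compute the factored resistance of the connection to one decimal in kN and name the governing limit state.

Weld metal: throat = 0.707×6 = 4.242 mm, L = 2×74 = 148 mm. φR_n = 0.75 × 0.6 × 490 × 4.242 × 148 = 138.4 kN.
Base metal shear (10 mm plate): yield φR_n = 1.0×0.6×345×10×148 = 306.4 kN; rupture φR_n = 0.75×0.6×450×10×148 = 299.7 kN; take 299.7 kN (rupture).
Governing: min(138.4, 299.7) = 138.4 kN → weld metal.

138.4 kN (weld metal governs)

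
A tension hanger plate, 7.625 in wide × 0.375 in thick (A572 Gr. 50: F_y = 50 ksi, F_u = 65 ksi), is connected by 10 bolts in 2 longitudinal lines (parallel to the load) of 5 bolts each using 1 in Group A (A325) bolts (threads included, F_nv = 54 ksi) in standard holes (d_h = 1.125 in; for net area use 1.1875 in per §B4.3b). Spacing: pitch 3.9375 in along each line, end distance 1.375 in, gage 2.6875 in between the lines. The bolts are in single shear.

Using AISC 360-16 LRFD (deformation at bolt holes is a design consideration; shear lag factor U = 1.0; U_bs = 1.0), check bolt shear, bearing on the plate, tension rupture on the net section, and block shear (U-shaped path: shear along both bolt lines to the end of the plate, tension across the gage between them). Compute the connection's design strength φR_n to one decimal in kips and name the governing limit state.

96.0 kips (net-section rupture governs)

Bolt shear: A_b = π(1)²/4 = 0.7854 in². φR_n = 0.75 × 54 × 0.7854 × 10 × 1 = 318.1 kips.
Bearing (0.375 in plate, F_u = 65 ksi): end bolts L_c = 1.375 − 1.125/2 = 0.8125, R_n = min(1.2×0.8125×0.375×65, 2.4×1×0.375×65) = 23.766 kips/bolt; interior L_c = 3.9375 − 1.125 = 2.8125, R_n = 58.5 kips/bolt. φR_n = 0.75 × (2×23.766 + 8×58.5) = 386.6 kips.
Tension rupture (net): A_n = (7.625 − 2×1.1875)×0.375 = 1.9688 in² (U = 1.0, A_e = A_n). φR_n = 0.75 × 65 × 1.9688 = 96.0 kips.
Block shear: shear path 2×[1.375+4×3.9375] = 2×17.125 in, A_gv = 12.844, A_nv = 2×(17.125 − 4.5×1.1875)×0.375 = 8.8359 in²; tension across gage: (2.6875 − 1×1.1875)×0.375 = 0.5625 in². R_n = min(0.6×65×8.8359, 0.6×50×12.844) + 1.0×65×0.5625 = min(344.6, 385.32) + 36.563 = 381.16 kips. φR_n = 0.75 × 381.16 = 285.9 kips.
Governing: min(318.1, 386.6, 96.0, 285.9) = 96.0 kips → net-section rupture.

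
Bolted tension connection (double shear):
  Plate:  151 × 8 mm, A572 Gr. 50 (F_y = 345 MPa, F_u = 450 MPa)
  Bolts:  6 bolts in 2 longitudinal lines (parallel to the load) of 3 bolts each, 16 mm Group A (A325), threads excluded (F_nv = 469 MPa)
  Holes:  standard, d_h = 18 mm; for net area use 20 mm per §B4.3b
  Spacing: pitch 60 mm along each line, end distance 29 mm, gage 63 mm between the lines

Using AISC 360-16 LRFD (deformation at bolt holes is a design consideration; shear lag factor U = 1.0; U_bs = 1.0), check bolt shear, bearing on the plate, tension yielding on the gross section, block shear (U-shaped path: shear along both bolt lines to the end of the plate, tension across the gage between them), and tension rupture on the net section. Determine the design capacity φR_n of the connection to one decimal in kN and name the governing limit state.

299.7 kN (net-section rupture governs)

Bolt shear: A_b = π(16)²/4 = 201.06 mm². φR_n = 0.75 × 469 × 201.06 × 6 × 2 = 848.7 kN.
Bearing (8 mm plate, F_u = 450 MPa): end bolts L_c = 29 − 18/2 = 20, R_n = min(1.2×20×8×450, 2.4×16×8×450) = 86.4 kN/bolt; interior L_c = 60 − 18 = 42, R_n = 138.24 kN/bolt. φR_n = 0.75 × (2×86.4 + 4×138.24) = 544.3 kN.
Tension yield (gross): A_g = 151×8 = 1208 mm². φR_n = 0.90 × 345 × 1208 = 375.1 kN.
Block shear: shear path 2×[29+2×60] = 2×149 mm, A_gv = 2384, A_nv = 2×(149 − 2.5×20)×8 = 1584 mm²; tension across gage: (63 − 1×20)×8 = 344 mm². R_n = min(0.6×450×1584, 0.6×345×2384) + 1.0×450×344 = min(427.68, 493.49) + 154.8 = 582.48 kN. φR_n = 0.75 × 582.48 = 436.9 kN.
Tension rupture (net): A_n = (151 − 2×20)×8 = 888 mm² (U = 1.0, A_e = A_n). φR_n = 0.75 × 450 × 888 = 299.7 kN.
Governing: min(848.7, 544.3, 375.1, 436.9, 299.7) = 299.7 kN → net-section rupture.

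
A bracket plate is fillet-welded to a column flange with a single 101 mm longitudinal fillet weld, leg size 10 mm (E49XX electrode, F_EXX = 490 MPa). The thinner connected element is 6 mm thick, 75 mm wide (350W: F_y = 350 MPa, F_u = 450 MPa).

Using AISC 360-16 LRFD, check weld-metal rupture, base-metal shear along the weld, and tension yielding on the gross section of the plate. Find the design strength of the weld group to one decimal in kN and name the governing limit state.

Weld metal: throat = 0.707×10 = 7.07 mm, L = 101 mm. φR_n = 0.75 × 0.6 × 490 × 7.07 × 101 = 157.5 kN.
Base metal shear (6 mm plate): yield φR_n = 1.0×0.6×350×6×101 = 127.3 kN; rupture φR_n = 0.75×0.6×450×6×101 = 122.7 kN; take 122.7 kN (rupture).
Tension yield (gross): A_g = 75×6 = 450 mm². φR_n = 0.90 × 350 × 450 = 141.8 kN.
Governing: min(157.5, 122.7, 141.8) = 122.7 kN → base-metal shear.

122.7 kN (base-metal shear governs)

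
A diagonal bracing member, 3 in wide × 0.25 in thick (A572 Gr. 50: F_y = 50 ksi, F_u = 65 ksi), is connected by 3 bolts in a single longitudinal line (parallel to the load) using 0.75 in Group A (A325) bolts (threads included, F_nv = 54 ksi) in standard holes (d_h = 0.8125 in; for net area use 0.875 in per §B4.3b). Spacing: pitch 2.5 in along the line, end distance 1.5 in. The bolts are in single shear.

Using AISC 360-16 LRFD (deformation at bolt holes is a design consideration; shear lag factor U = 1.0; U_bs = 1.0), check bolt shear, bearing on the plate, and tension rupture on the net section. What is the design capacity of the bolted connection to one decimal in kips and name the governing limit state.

25.9 kips (net-section rupture governs)

Bolt shear: A_b = π(0.75)²/4 = 0.44179 in². φR_n = 0.75 × 54 × 0.44179 × 3 × 1 = 53.7 kips.
Bearing (0.25 in plate, F_u = 65 ksi): end bolts L_c = 1.5 − 0.8125/2 = 1.09375, R_n = min(1.2×1.09375×0.25×65, 2.4×0.75×0.25×65) = 21.328 kips/bolt; interior L_c = 2.5 − 0.8125 = 1.6875, R_n = 29.25 kips/bolt. φR_n = 0.75 × (1×21.328 + 2×29.25) = 59.9 kips.
Tension rupture (net): A_n = (3 − 1×0.875)×0.25 = 0.53125 in² (U = 1.0, A_e = A_n). φR_n = 0.75 × 65 × 0.53125 = 25.9 kips.
Governing: min(53.7, 59.9, 25.9) = 25.9 kips → net-section rupture.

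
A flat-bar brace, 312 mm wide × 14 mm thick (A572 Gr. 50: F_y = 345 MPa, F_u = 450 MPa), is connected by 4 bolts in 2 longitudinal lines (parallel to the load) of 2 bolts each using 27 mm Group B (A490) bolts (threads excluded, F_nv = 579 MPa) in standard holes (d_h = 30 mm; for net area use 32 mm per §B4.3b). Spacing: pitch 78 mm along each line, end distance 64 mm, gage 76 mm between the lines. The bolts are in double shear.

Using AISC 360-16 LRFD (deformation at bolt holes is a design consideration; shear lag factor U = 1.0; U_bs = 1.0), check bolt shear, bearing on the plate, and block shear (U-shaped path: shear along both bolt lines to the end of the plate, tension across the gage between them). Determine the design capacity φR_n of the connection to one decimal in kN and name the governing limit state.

740.9 kN (block shear governs)

Bolt shear: A_b = π(27)²/4 = 572.56 mm². φR_n = 0.75 × 579 × 572.56 × 4 × 2 = 1989.1 kN.
Bearing (14 mm plate, F_u = 450 MPa): end bolts L_c = 64 − 30/2 = 49, R_n = min(1.2×49×14×450, 2.4×27×14×450) = 370.44 kN/bolt; interior L_c = 78 − 30 = 48, R_n = 362.88 kN/bolt. φR_n = 0.75 × (2×370.44 + 2×362.88) = 1100.0 kN.
Block shear: shear path 2×[64+1×78] = 2×142 mm, A_gv = 3976, A_nv = 2×(142 − 1.5×32)×14 = 2632 mm²; tension across gage: (76 − 1×32)×14 = 616 mm². R_n = min(0.6×450×2632, 0.6×345×3976) + 1.0×450×616 = min(710.64, 823.03) + 277.2 = 987.84 kN. φR_n = 0.75 × 987.84 = 740.9 kN.
Governing: min(1989.1, 1100.0, 740.9) = 740.9 kN → block shear.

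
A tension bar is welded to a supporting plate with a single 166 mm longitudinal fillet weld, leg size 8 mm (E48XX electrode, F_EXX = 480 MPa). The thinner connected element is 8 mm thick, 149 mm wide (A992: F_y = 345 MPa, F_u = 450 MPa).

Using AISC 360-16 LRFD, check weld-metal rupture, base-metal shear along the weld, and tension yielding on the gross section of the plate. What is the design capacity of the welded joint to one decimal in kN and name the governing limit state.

Weld metal: throat = 0.707×8 = 5.656 mm, L = 166 mm. φR_n = 0.75 × 0.6 × 480 × 5.656 × 166 = 202.8 kN.
Base metal shear (8 mm plate): yield φR_n = 1.0×0.6×345×8×166 = 274.9 kN; rupture φR_n = 0.75×0.6×450×8×166 = 268.9 kN; take 268.9 kN (rupture).
Tension yield (gross): A_g = 149×8 = 1192 mm². φR_n = 0.90 × 345 × 1192 = 370.1 kN.
Governing: min(202.8, 268.9, 370.1) = 202.8 kN → weld metal.

202.8 kN (weld metal governs)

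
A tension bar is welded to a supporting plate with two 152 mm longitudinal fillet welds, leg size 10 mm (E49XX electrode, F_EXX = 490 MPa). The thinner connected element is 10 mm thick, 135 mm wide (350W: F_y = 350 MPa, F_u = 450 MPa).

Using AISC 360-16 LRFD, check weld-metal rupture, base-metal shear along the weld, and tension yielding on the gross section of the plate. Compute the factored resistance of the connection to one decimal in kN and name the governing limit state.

425.3 kN (gross-section yield governs)

Weld metal: throat = 0.707×10 = 7.07 mm, L = 2×152 = 304 mm. φR_n = 0.75 × 0.6 × 490 × 7.07 × 304 = 473.9 kN.
Base metal shear (10 mm plate): yield φR_n = 1.0×0.6×350×10×304 = 638.4 kN; rupture φR_n = 0.75×0.6×450×10×304 = 615.6 kN; take 615.6 kN (rupture).
Tension yield (gross): A_g = 135×10 = 1350 mm². φR_n = 0.90 × 350 × 1350 = 425.3 kN.
Governing: min(473.9, 615.6, 425.3) = 425.3 kN → gross-section yield.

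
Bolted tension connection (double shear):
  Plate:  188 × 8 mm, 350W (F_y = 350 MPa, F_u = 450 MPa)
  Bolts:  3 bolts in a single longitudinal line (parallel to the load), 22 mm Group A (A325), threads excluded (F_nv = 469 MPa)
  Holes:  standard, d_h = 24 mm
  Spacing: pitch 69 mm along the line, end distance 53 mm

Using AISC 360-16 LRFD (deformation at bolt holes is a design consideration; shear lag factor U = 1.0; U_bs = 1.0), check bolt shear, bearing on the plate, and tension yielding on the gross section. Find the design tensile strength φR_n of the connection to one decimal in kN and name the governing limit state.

Bolt shear: A_b = π(22)²/4 = 380.13 mm². φR_n = 0.75 × 469 × 380.13 × 3 × 2 = 802.3 kN.
Bearing (8 mm plate, F_u = 450 MPa): end bolts L_c = 53 − 24/2 = 41, R_n = min(1.2×41×8×450, 2.4×22×8×450) = 177.12 kN/bolt; interior L_c = 69 − 24 = 45, R_n = 190.08 kN/bolt. φR_n = 0.75 × (1×177.12 + 2×190.08) = 418.0 kN.
Tension yield (gross): A_g = 188×8 = 1504 mm². φR_n = 0.90 × 350 × 1504 = 473.8 kN.
Governing: min(802.3, 418.0, 473.8) = 418.0 kN → bearing.

418.0 kN (bearing governs)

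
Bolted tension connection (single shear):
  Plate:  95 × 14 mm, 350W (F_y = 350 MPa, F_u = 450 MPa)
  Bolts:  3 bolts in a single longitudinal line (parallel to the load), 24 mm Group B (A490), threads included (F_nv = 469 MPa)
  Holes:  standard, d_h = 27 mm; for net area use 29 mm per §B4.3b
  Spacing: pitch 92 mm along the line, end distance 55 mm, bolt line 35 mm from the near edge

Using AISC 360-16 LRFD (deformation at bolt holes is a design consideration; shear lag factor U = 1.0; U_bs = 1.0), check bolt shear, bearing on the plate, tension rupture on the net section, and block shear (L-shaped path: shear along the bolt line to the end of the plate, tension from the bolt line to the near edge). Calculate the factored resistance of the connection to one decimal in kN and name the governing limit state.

311.9 kN (net-section rupture governs)

Bolt shear: A_b = π(24)²/4 = 452.39 mm². φR_n = 0.75 × 469 × 452.39 × 3 × 1 = 477.4 kN.
Bearing (14 mm plate, F_u = 450 MPa): end bolts L_c = 55 − 27/2 = 41.5, R_n = min(1.2×41.5×14×450, 2.4×24×14×450) = 313.74 kN/bolt; interior L_c = 92 − 27 = 65, R_n = 362.88 kN/bolt. φR_n = 0.75 × (1×313.74 + 2×362.88) = 779.6 kN.
Tension rupture (net): A_n = (95 − 1×29)×14 = 924 mm² (U = 1.0, A_e = A_n). φR_n = 0.75 × 450 × 924 = 311.9 kN.
Block shear: shear path 1×[55+2×92] = 1×239 mm, A_gv = 3346, A_nv = 1×(239 − 2.5×29)×14 = 2331 mm²; tension to near edge: (35 − 0.5×29)×14 = 287 mm². R_n = min(0.6×450×2331, 0.6×350×3346) + 1.0×450×287 = min(629.37, 702.66) + 129.15 = 758.52 kN. φR_n = 0.75 × 758.52 = 568.9 kN.
Governing: min(477.4, 779.6, 311.9, 568.9) = 311.9 kN → net-section rupture.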